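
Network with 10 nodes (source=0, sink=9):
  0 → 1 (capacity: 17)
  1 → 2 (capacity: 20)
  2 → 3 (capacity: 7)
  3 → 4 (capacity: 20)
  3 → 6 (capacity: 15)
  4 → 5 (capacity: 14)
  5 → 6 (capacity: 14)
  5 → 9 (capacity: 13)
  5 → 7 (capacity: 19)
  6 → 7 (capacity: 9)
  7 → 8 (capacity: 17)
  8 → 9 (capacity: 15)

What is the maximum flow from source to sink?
Maximum flow = 7

Max flow: 7

Flow assignment:
  0 → 1: 7/17
  1 → 2: 7/20
  2 → 3: 7/7
  3 → 4: 7/20
  4 → 5: 7/14
  5 → 9: 7/13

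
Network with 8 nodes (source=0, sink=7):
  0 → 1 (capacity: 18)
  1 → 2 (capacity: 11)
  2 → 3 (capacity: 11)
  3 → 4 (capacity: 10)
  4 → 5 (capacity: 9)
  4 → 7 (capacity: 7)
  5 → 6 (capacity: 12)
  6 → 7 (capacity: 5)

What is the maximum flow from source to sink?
Maximum flow = 10

Max flow: 10

Flow assignment:
  0 → 1: 10/18
  1 → 2: 10/11
  2 → 3: 10/11
  3 → 4: 10/10
  4 → 5: 3/9
  4 → 7: 7/7
  5 → 6: 3/12
  6 → 7: 3/5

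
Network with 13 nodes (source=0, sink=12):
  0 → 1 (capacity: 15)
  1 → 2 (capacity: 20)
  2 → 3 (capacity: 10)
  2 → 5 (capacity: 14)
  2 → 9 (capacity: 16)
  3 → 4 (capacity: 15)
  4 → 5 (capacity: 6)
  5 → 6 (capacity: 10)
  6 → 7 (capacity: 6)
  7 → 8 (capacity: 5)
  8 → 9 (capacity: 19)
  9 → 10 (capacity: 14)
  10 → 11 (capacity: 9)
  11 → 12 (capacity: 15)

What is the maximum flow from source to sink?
Maximum flow = 9

Max flow: 9

Flow assignment:
  0 → 1: 9/15
  1 → 2: 9/20
  2 → 9: 9/16
  9 → 10: 9/14
  10 → 11: 9/9
  11 → 12: 9/15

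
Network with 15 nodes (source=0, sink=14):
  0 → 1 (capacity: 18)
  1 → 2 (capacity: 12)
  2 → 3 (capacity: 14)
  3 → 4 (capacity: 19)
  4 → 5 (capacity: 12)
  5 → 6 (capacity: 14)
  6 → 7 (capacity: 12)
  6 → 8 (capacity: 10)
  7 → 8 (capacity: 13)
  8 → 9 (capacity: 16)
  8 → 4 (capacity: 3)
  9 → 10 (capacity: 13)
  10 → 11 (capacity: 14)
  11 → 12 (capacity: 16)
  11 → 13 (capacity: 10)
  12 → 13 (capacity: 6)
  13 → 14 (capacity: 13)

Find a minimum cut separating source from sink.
Min cut value = 12, edges: (4,5)

Min cut value: 12
Partition: S = [0, 1, 2, 3, 4], T = [5, 6, 7, 8, 9, 10, 11, 12, 13, 14]
Cut edges: (4,5)

By max-flow min-cut theorem, max flow = min cut = 12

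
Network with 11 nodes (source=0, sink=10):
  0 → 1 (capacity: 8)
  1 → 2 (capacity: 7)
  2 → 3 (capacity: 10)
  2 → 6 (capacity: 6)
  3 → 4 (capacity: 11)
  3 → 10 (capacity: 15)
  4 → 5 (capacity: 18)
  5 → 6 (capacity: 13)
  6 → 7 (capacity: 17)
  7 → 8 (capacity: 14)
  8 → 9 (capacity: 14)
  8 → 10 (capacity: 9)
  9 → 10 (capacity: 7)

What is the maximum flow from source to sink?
Maximum flow = 7

Max flow: 7

Flow assignment:
  0 → 1: 7/8
  1 → 2: 7/7
  2 → 3: 7/10
  3 → 10: 7/15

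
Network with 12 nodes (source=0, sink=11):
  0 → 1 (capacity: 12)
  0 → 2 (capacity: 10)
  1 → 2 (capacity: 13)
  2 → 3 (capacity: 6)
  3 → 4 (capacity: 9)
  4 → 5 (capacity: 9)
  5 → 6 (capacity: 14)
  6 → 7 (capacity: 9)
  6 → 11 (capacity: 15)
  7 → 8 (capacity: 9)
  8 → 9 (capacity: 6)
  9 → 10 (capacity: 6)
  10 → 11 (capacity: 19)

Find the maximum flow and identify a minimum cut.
Max flow = 6, Min cut edges: (2,3)

Maximum flow: 6
Minimum cut: (2,3)
Partition: S = [0, 1, 2], T = [3, 4, 5, 6, 7, 8, 9, 10, 11]

Max-flow min-cut theorem verified: both equal 6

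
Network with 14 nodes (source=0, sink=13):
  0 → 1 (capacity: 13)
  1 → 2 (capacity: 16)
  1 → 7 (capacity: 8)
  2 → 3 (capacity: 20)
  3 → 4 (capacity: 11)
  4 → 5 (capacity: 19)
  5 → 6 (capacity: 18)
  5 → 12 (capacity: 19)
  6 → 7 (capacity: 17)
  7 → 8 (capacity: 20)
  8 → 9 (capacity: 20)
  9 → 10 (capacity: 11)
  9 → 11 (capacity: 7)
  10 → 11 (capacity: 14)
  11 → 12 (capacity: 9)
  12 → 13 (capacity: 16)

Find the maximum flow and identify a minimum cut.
Max flow = 13, Min cut edges: (0,1)

Maximum flow: 13
Minimum cut: (0,1)
Partition: S = [0], T = [1, 2, 3, 4, 5, 6, 7, 8, 9, 10, 11, 12, 13]

Max-flow min-cut theorem verified: both equal 13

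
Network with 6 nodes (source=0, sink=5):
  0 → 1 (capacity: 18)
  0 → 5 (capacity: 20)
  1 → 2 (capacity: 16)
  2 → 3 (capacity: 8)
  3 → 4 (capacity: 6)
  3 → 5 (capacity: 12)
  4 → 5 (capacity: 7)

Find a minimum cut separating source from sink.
Min cut value = 28, edges: (0,5), (2,3)

Min cut value: 28
Partition: S = [0, 1, 2], T = [3, 4, 5]
Cut edges: (0,5), (2,3)

By max-flow min-cut theorem, max flow = min cut = 28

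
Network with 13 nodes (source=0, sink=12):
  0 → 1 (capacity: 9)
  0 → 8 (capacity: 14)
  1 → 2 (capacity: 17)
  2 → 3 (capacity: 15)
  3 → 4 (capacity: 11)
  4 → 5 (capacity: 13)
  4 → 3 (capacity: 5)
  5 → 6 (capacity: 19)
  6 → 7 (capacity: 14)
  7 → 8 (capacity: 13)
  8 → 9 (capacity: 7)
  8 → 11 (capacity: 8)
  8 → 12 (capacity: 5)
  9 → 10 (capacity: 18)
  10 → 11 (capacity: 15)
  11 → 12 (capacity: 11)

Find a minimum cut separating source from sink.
Min cut value = 16, edges: (8,12), (11,12)

Min cut value: 16
Partition: S = [0, 1, 2, 3, 4, 5, 6, 7, 8, 9, 10, 11], T = [12]
Cut edges: (8,12), (11,12)

By max-flow min-cut theorem, max flow = min cut = 16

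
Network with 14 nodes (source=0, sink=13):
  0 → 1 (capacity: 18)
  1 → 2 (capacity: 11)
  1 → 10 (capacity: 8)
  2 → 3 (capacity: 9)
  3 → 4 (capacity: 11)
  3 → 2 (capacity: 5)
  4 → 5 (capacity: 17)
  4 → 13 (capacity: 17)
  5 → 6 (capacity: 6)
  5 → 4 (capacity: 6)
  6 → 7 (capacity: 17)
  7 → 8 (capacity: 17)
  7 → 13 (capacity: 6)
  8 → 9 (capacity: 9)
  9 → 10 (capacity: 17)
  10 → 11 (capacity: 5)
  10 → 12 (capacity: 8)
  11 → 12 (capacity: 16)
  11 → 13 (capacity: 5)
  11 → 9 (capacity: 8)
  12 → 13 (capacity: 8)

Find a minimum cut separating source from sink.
Min cut value = 17, edges: (1,10), (2,3)

Min cut value: 17
Partition: S = [0, 1, 2], T = [3, 4, 5, 6, 7, 8, 9, 10, 11, 12, 13]
Cut edges: (1,10), (2,3)

By max-flow min-cut theorem, max flow = min cut = 17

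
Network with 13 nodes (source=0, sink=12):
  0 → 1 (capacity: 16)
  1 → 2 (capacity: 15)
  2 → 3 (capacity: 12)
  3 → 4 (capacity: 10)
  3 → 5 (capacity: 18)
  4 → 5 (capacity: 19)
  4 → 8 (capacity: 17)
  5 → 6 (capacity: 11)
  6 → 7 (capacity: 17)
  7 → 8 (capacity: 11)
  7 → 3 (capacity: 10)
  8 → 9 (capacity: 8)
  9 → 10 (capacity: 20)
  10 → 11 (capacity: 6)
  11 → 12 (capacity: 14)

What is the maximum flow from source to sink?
Maximum flow = 6

Max flow: 6

Flow assignment:
  0 → 1: 6/16
  1 → 2: 6/15
  2 → 3: 6/12
  3 → 4: 4/10
  3 → 5: 2/18
  4 → 8: 4/17
  5 → 6: 2/11
  6 → 7: 2/17
  7 → 8: 2/11
  8 → 9: 6/8
  9 → 10: 6/20
  10 → 11: 6/6
  11 → 12: 6/14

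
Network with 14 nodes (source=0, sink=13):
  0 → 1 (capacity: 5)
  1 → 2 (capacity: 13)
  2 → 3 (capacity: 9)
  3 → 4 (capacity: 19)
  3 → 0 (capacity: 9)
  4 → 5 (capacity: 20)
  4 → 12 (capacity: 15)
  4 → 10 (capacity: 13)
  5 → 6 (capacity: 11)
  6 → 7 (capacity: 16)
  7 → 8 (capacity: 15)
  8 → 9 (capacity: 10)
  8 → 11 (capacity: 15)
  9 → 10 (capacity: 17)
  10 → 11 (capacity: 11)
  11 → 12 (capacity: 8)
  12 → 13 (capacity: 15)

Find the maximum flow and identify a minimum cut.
Max flow = 5, Min cut edges: (0,1)

Maximum flow: 5
Minimum cut: (0,1)
Partition: S = [0], T = [1, 2, 3, 4, 5, 6, 7, 8, 9, 10, 11, 12, 13]

Max-flow min-cut theorem verified: both equal 5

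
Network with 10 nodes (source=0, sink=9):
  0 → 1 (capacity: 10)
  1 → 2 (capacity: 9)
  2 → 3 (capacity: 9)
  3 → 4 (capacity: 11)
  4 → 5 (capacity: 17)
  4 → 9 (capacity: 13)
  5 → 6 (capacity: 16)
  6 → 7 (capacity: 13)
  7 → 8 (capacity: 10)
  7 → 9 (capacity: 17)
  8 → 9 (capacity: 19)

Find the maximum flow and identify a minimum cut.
Max flow = 9, Min cut edges: (2,3)

Maximum flow: 9
Minimum cut: (2,3)
Partition: S = [0, 1, 2], T = [3, 4, 5, 6, 7, 8, 9]

Max-flow min-cut theorem verified: both equal 9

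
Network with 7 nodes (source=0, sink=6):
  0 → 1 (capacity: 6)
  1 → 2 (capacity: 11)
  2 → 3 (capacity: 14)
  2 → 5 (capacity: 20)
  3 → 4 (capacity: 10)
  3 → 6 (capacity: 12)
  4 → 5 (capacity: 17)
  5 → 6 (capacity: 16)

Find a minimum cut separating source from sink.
Min cut value = 6, edges: (0,1)

Min cut value: 6
Partition: S = [0], T = [1, 2, 3, 4, 5, 6]
Cut edges: (0,1)

By max-flow min-cut theorem, max flow = min cut = 6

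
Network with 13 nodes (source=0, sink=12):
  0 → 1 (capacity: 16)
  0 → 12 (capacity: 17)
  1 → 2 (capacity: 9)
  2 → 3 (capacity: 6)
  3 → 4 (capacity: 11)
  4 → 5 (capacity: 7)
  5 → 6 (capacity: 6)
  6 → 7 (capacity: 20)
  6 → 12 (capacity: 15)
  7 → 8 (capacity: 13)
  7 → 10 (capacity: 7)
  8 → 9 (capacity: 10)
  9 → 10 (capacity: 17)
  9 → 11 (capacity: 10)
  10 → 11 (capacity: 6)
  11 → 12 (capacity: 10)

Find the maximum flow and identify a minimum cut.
Max flow = 23, Min cut edges: (0,12), (5,6)

Maximum flow: 23
Minimum cut: (0,12), (5,6)
Partition: S = [0, 1, 2, 3, 4, 5], T = [6, 7, 8, 9, 10, 11, 12]

Max-flow min-cut theorem verified: both equal 23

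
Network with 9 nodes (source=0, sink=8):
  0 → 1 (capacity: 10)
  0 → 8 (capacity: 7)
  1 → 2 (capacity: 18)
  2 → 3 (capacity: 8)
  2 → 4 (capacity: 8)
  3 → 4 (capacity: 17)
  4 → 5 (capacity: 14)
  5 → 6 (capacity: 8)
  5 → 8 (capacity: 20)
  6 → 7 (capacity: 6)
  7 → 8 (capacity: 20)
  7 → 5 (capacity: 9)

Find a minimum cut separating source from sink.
Min cut value = 17, edges: (0,1), (0,8)

Min cut value: 17
Partition: S = [0], T = [1, 2, 3, 4, 5, 6, 7, 8]
Cut edges: (0,1), (0,8)

By max-flow min-cut theorem, max flow = min cut = 17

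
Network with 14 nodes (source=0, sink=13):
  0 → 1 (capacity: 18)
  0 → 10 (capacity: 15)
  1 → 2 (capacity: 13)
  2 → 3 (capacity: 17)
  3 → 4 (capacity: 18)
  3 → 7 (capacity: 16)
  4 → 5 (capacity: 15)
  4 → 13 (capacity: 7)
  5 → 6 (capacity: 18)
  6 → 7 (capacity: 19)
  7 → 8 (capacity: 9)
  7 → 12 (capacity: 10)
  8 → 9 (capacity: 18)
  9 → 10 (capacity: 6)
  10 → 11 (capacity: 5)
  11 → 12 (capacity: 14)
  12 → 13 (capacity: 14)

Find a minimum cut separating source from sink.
Min cut value = 18, edges: (1,2), (10,11)

Min cut value: 18
Partition: S = [0, 1, 8, 9, 10], T = [2, 3, 4, 5, 6, 7, 11, 12, 13]
Cut edges: (1,2), (10,11)

By max-flow min-cut theorem, max flow = min cut = 18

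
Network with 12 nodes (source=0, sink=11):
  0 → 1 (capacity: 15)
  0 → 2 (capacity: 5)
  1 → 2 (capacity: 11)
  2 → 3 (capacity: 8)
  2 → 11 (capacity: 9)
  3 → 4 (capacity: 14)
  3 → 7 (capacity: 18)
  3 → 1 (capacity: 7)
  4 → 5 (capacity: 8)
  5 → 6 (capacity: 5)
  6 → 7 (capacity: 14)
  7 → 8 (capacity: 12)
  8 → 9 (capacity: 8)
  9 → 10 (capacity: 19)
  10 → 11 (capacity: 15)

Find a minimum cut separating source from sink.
Min cut value = 16, edges: (0,2), (1,2)

Min cut value: 16
Partition: S = [0, 1], T = [2, 3, 4, 5, 6, 7, 8, 9, 10, 11]
Cut edges: (0,2), (1,2)

By max-flow min-cut theorem, max flow = min cut = 16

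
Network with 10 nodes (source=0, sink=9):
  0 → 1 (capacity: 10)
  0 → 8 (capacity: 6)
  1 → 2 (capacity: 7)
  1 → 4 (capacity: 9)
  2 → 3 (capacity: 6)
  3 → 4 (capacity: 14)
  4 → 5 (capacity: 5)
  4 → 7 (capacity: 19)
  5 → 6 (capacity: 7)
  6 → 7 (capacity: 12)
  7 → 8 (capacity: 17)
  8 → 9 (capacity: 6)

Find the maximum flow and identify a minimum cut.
Max flow = 6, Min cut edges: (8,9)

Maximum flow: 6
Minimum cut: (8,9)
Partition: S = [0, 1, 2, 3, 4, 5, 6, 7, 8], T = [9]

Max-flow min-cut theorem verified: both equal 6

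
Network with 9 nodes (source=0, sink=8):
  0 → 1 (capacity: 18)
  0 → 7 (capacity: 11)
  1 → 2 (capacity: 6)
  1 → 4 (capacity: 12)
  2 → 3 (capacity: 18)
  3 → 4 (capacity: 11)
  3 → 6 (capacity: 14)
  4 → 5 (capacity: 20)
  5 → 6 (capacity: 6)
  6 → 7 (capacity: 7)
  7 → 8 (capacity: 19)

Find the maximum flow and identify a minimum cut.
Max flow = 18, Min cut edges: (0,7), (6,7)

Maximum flow: 18
Minimum cut: (0,7), (6,7)
Partition: S = [0, 1, 2, 3, 4, 5, 6], T = [7, 8]

Max-flow min-cut theorem verified: both equal 18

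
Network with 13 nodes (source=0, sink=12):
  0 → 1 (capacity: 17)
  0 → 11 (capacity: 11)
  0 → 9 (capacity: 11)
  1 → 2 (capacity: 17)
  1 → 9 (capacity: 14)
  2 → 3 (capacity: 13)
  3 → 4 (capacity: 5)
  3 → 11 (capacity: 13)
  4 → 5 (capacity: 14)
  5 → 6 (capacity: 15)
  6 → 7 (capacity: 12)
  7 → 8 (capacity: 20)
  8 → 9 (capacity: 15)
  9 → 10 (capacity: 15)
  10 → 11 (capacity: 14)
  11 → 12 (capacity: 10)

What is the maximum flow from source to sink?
Maximum flow = 10

Max flow: 10

Flow assignment:
  0 → 1: 3/17
  0 → 9: 7/11
  1 → 9: 3/14
  9 → 10: 10/15
  10 → 11: 10/14
  11 → 12: 10/10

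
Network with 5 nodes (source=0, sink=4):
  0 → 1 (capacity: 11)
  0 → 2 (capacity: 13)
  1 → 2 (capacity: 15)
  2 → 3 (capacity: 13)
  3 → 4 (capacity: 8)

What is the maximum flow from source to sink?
Maximum flow = 8

Max flow: 8

Flow assignment:
  0 → 1: 8/11
  1 → 2: 8/15
  2 → 3: 8/13
  3 → 4: 8/8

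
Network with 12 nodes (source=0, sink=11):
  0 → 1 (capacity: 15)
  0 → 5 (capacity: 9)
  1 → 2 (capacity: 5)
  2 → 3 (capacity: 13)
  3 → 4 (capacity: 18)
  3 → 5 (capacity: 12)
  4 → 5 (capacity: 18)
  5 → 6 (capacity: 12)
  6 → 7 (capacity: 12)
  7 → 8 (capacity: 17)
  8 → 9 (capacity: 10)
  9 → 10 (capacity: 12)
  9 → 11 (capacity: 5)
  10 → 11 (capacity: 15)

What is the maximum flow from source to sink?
Maximum flow = 10

Max flow: 10

Flow assignment:
  0 → 1: 5/15
  0 → 5: 5/9
  1 → 2: 5/5
  2 → 3: 5/13
  3 → 5: 5/12
  5 → 6: 10/12
  6 → 7: 10/12
  7 → 8: 10/17
  8 → 9: 10/10
  9 → 10: 5/12
  9 → 11: 5/5
  10 → 11: 5/15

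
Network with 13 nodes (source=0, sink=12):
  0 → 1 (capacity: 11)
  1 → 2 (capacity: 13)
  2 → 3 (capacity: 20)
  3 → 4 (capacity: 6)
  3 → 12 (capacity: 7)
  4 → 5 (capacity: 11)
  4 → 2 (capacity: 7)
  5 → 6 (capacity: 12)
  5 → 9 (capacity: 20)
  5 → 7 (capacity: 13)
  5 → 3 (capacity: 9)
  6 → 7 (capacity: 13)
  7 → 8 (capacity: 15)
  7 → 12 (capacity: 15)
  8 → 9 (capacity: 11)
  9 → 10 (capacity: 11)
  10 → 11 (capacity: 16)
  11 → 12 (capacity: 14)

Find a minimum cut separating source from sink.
Min cut value = 11, edges: (0,1)

Min cut value: 11
Partition: S = [0], T = [1, 2, 3, 4, 5, 6, 7, 8, 9, 10, 11, 12]
Cut edges: (0,1)

By max-flow min-cut theorem, max flow = min cut = 11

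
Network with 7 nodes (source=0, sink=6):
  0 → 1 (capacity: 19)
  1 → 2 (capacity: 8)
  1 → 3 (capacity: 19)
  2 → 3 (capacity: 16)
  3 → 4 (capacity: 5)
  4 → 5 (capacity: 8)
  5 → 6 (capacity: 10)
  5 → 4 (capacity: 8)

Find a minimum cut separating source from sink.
Min cut value = 5, edges: (3,4)

Min cut value: 5
Partition: S = [0, 1, 2, 3], T = [4, 5, 6]
Cut edges: (3,4)

By max-flow min-cut theorem, max flow = min cut = 5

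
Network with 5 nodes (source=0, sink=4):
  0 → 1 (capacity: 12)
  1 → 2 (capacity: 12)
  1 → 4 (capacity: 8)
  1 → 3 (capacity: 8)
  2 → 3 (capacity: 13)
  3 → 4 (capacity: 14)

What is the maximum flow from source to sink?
Maximum flow = 12

Max flow: 12

Flow assignment:
  0 → 1: 12/12
  1 → 4: 8/8
  1 → 3: 4/8
  3 → 4: 4/14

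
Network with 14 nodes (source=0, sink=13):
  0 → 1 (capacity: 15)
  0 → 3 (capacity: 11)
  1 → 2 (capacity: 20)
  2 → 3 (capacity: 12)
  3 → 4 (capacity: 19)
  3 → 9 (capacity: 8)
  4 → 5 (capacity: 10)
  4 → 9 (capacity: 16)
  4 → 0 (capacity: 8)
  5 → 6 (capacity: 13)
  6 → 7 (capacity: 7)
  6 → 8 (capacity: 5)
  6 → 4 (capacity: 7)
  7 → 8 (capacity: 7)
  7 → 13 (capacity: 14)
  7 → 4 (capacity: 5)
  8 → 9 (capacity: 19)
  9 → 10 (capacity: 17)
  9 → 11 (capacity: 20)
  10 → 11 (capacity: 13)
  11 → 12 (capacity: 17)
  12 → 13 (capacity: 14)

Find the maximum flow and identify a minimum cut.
Max flow = 21, Min cut edges: (6,7), (12,13)

Maximum flow: 21
Minimum cut: (6,7), (12,13)
Partition: S = [0, 1, 2, 3, 4, 5, 6, 8, 9, 10, 11, 12], T = [7, 13]

Max-flow min-cut theorem verified: both equal 21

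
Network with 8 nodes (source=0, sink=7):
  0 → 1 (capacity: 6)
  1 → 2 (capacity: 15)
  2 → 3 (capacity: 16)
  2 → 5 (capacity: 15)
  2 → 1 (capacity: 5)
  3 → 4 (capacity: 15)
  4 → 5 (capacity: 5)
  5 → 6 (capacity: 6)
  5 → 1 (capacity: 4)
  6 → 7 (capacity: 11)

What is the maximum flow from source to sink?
Maximum flow = 6

Max flow: 6

Flow assignment:
  0 → 1: 6/6
  1 → 2: 6/15
  2 → 5: 6/15
  5 → 6: 6/6
  6 → 7: 6/11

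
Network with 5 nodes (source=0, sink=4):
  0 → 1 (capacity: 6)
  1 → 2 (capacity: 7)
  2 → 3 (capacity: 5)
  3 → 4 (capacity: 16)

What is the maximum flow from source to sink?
Maximum flow = 5

Max flow: 5

Flow assignment:
  0 → 1: 5/6
  1 → 2: 5/7
  2 → 3: 5/5
  3 → 4: 5/16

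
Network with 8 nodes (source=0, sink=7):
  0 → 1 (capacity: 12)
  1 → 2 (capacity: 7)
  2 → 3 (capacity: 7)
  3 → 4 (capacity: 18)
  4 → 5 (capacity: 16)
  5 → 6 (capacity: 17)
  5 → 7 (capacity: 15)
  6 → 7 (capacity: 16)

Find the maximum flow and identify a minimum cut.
Max flow = 7, Min cut edges: (2,3)

Maximum flow: 7
Minimum cut: (2,3)
Partition: S = [0, 1, 2], T = [3, 4, 5, 6, 7]

Max-flow min-cut theorem verified: both equal 7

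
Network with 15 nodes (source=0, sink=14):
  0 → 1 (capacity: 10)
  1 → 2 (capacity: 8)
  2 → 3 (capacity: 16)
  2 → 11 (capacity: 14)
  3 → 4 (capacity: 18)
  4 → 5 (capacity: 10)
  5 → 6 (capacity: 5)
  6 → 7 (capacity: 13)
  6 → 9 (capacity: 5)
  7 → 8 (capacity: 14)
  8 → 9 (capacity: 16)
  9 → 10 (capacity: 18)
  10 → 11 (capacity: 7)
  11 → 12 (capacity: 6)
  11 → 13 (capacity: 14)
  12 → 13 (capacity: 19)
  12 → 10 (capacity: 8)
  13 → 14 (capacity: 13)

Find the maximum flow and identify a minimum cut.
Max flow = 8, Min cut edges: (1,2)

Maximum flow: 8
Minimum cut: (1,2)
Partition: S = [0, 1], T = [2, 3, 4, 5, 6, 7, 8, 9, 10, 11, 12, 13, 14]

Max-flow min-cut theorem verified: both equal 8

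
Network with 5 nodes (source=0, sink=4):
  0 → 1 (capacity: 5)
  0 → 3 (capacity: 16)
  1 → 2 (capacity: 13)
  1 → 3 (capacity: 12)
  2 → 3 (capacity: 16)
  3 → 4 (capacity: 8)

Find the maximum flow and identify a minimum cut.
Max flow = 8, Min cut edges: (3,4)

Maximum flow: 8
Minimum cut: (3,4)
Partition: S = [0, 1, 2, 3], T = [4]

Max-flow min-cut theorem verified: both equal 8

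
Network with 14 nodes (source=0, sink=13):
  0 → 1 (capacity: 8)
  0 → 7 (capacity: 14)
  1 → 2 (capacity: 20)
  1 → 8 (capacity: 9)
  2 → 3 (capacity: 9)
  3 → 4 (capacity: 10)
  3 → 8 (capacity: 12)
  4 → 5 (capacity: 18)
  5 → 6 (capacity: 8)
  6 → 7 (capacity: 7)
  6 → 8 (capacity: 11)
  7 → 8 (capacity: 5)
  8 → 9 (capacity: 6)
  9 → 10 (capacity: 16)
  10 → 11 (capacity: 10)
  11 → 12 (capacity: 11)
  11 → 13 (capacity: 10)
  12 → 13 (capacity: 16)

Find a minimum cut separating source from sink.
Min cut value = 6, edges: (8,9)

Min cut value: 6
Partition: S = [0, 1, 2, 3, 4, 5, 6, 7, 8], T = [9, 10, 11, 12, 13]
Cut edges: (8,9)

By max-flow min-cut theorem, max flow = min cut = 6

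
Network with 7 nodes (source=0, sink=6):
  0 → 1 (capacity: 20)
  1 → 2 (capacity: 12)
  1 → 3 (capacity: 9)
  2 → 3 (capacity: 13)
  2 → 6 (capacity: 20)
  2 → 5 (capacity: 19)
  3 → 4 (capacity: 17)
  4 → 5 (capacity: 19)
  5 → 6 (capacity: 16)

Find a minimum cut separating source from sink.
Min cut value = 20, edges: (0,1)

Min cut value: 20
Partition: S = [0], T = [1, 2, 3, 4, 5, 6]
Cut edges: (0,1)

By max-flow min-cut theorem, max flow = min cut = 20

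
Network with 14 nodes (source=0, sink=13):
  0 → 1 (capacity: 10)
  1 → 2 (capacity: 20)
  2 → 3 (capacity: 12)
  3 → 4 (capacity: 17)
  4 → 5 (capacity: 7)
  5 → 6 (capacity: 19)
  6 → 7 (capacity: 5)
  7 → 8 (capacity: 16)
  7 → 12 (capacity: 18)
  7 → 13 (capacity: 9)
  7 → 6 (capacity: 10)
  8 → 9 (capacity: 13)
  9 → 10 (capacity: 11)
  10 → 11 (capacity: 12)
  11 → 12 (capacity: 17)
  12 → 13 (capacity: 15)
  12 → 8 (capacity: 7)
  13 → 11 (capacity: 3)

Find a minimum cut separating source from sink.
Min cut value = 5, edges: (6,7)

Min cut value: 5
Partition: S = [0, 1, 2, 3, 4, 5, 6], T = [7, 8, 9, 10, 11, 12, 13]
Cut edges: (6,7)

By max-flow min-cut theorem, max flow = min cut = 5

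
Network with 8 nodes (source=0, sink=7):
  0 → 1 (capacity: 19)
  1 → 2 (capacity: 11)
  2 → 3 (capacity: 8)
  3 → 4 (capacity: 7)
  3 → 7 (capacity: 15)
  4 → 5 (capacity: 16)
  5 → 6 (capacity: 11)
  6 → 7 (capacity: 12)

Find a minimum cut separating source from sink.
Min cut value = 8, edges: (2,3)

Min cut value: 8
Partition: S = [0, 1, 2], T = [3, 4, 5, 6, 7]
Cut edges: (2,3)

By max-flow min-cut theorem, max flow = min cut = 8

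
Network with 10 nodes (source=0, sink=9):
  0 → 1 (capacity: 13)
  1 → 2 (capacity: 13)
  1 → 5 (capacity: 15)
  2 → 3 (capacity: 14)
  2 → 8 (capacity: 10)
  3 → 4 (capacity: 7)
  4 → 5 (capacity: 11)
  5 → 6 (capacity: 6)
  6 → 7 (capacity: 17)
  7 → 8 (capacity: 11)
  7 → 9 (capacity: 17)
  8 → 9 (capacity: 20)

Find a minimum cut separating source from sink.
Min cut value = 13, edges: (0,1)

Min cut value: 13
Partition: S = [0], T = [1, 2, 3, 4, 5, 6, 7, 8, 9]
Cut edges: (0,1)

By max-flow min-cut theorem, max flow = min cut = 13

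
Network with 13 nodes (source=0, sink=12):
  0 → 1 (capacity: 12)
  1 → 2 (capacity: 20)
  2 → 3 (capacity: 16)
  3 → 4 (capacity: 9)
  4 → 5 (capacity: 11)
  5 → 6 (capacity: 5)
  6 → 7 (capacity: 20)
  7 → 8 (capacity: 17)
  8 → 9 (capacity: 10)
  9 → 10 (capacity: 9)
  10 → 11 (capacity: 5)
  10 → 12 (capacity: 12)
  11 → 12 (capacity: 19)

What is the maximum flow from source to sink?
Maximum flow = 5

Max flow: 5

Flow assignment:
  0 → 1: 5/12
  1 → 2: 5/20
  2 → 3: 5/16
  3 → 4: 5/9
  4 → 5: 5/11
  5 → 6: 5/5
  6 → 7: 5/20
  7 → 8: 5/17
  8 → 9: 5/10
  9 → 10: 5/9
  10 → 12: 5/12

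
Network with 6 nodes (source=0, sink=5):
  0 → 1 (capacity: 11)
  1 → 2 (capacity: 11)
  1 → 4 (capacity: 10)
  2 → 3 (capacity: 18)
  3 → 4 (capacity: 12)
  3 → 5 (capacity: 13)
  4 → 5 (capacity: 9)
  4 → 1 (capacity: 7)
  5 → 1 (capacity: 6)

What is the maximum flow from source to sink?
Maximum flow = 11

Max flow: 11

Flow assignment:
  0 → 1: 11/11
  1 → 2: 2/11
  1 → 4: 9/10
  2 → 3: 2/18
  3 → 5: 2/13
  4 → 5: 9/9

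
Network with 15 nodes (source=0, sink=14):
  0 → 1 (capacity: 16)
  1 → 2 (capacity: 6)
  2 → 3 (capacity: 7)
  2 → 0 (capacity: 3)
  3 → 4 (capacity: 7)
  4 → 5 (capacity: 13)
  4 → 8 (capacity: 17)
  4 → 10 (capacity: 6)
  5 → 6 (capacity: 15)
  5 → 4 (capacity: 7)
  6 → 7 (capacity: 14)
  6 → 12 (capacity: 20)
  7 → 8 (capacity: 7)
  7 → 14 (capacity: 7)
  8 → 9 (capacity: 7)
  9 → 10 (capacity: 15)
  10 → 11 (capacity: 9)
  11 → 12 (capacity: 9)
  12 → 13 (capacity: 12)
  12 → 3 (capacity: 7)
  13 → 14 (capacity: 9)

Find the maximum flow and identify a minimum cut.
Max flow = 6, Min cut edges: (1,2)

Maximum flow: 6
Minimum cut: (1,2)
Partition: S = [0, 1], T = [2, 3, 4, 5, 6, 7, 8, 9, 10, 11, 12, 13, 14]

Max-flow min-cut theorem verified: both equal 6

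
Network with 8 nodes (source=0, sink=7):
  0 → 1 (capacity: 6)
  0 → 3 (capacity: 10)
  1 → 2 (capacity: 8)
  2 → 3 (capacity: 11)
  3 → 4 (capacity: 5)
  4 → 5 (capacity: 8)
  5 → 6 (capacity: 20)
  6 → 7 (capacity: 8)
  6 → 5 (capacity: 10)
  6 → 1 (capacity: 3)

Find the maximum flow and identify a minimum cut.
Max flow = 5, Min cut edges: (3,4)

Maximum flow: 5
Minimum cut: (3,4)
Partition: S = [0, 1, 2, 3], T = [4, 5, 6, 7]

Max-flow min-cut theorem verified: both equal 5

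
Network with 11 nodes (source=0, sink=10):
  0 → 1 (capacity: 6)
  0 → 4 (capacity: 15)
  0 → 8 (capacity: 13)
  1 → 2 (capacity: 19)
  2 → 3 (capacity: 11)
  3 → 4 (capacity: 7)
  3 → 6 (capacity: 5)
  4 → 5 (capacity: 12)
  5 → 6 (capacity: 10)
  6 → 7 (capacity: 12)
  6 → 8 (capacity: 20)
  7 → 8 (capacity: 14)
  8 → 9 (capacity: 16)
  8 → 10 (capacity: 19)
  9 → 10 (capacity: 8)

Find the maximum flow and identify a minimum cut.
Max flow = 27, Min cut edges: (8,10), (9,10)

Maximum flow: 27
Minimum cut: (8,10), (9,10)
Partition: S = [0, 1, 2, 3, 4, 5, 6, 7, 8, 9], T = [10]

Max-flow min-cut theorem verified: both equal 27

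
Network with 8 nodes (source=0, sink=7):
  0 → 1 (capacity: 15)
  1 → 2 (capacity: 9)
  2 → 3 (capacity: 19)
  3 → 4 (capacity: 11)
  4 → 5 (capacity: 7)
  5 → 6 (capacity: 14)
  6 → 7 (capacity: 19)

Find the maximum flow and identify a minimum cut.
Max flow = 7, Min cut edges: (4,5)

Maximum flow: 7
Minimum cut: (4,5)
Partition: S = [0, 1, 2, 3, 4], T = [5, 6, 7]

Max-flow min-cut theorem verified: both equal 7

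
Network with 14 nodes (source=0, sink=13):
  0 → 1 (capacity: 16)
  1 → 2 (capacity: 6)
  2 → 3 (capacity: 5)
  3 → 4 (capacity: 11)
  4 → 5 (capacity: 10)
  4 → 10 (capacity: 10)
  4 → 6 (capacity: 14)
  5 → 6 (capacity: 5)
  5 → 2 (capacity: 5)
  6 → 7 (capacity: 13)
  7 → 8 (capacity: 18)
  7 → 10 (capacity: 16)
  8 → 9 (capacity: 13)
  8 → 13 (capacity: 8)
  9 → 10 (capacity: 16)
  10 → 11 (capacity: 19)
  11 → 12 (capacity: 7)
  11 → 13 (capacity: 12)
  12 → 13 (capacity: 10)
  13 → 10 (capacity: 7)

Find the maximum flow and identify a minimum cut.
Max flow = 5, Min cut edges: (2,3)

Maximum flow: 5
Minimum cut: (2,3)
Partition: S = [0, 1, 2], T = [3, 4, 5, 6, 7, 8, 9, 10, 11, 12, 13]

Max-flow min-cut theorem verified: both equal 5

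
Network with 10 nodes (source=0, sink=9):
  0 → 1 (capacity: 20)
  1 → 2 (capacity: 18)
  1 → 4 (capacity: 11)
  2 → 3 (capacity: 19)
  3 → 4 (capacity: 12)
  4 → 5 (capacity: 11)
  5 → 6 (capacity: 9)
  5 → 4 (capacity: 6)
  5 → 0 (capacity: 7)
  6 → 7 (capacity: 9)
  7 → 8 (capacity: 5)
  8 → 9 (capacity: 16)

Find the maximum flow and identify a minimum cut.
Max flow = 5, Min cut edges: (7,8)

Maximum flow: 5
Minimum cut: (7,8)
Partition: S = [0, 1, 2, 3, 4, 5, 6, 7], T = [8, 9]

Max-flow min-cut theorem verified: both equal 5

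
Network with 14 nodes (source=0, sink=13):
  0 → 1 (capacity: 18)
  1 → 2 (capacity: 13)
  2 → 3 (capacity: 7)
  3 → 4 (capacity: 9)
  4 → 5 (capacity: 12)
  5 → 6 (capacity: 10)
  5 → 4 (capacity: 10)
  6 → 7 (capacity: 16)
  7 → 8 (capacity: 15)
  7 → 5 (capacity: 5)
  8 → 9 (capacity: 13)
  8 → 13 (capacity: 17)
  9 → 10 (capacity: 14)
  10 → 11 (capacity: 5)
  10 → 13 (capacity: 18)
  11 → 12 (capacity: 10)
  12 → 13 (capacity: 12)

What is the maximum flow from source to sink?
Maximum flow = 7

Max flow: 7

Flow assignment:
  0 → 1: 7/18
  1 → 2: 7/13
  2 → 3: 7/7
  3 → 4: 7/9
  4 → 5: 7/12
  5 → 6: 7/10
  6 → 7: 7/16
  7 → 8: 7/15
  8 → 13: 7/17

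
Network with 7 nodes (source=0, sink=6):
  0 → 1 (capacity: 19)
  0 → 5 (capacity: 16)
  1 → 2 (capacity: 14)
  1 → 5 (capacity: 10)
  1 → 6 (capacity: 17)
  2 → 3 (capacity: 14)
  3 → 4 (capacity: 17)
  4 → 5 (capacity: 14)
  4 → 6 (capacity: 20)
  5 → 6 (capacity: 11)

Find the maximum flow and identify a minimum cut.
Max flow = 30, Min cut edges: (0,1), (5,6)

Maximum flow: 30
Minimum cut: (0,1), (5,6)
Partition: S = [0, 5], T = [1, 2, 3, 4, 6]

Max-flow min-cut theorem verified: both equal 30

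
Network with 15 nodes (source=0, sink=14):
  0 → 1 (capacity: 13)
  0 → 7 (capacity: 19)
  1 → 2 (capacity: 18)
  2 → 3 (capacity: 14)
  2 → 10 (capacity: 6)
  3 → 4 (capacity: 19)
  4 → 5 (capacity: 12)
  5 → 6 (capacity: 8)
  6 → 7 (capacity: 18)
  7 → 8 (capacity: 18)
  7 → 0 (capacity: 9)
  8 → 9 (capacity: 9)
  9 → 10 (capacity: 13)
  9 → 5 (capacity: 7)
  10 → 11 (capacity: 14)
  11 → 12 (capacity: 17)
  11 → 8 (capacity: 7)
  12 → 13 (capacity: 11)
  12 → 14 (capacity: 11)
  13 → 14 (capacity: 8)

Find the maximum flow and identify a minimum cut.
Max flow = 14, Min cut edges: (10,11)

Maximum flow: 14
Minimum cut: (10,11)
Partition: S = [0, 1, 2, 3, 4, 5, 6, 7, 8, 9, 10], T = [11, 12, 13, 14]

Max-flow min-cut theorem verified: both equal 14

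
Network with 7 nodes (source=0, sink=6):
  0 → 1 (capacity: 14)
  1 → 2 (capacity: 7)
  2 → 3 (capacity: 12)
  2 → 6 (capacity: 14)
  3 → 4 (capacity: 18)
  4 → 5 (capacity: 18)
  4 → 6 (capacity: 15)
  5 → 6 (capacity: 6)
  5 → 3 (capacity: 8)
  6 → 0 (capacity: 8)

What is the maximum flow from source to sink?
Maximum flow = 7

Max flow: 7

Flow assignment:
  0 → 1: 7/14
  1 → 2: 7/7
  2 → 6: 7/14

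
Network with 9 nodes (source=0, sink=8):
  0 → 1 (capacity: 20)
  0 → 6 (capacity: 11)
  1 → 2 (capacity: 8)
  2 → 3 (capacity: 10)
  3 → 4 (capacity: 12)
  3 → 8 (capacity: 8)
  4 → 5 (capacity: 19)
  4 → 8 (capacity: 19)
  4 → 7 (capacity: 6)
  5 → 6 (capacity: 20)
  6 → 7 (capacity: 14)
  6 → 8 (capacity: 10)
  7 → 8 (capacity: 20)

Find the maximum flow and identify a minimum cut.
Max flow = 19, Min cut edges: (0,6), (1,2)

Maximum flow: 19
Minimum cut: (0,6), (1,2)
Partition: S = [0, 1], T = [2, 3, 4, 5, 6, 7, 8]

Max-flow min-cut theorem verified: both equal 19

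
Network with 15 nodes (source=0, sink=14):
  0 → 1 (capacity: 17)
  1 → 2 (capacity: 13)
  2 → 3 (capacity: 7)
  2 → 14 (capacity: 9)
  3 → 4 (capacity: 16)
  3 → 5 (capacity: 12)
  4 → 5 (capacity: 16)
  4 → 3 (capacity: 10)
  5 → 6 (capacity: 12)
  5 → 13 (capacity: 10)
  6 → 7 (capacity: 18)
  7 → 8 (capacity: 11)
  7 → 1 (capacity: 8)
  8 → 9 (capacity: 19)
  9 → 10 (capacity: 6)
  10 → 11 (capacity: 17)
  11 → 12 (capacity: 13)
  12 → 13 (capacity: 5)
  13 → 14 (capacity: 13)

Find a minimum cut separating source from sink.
Min cut value = 13, edges: (1,2)

Min cut value: 13
Partition: S = [0, 1], T = [2, 3, 4, 5, 6, 7, 8, 9, 10, 11, 12, 13, 14]
Cut edges: (1,2)

By max-flow min-cut theorem, max flow = min cut = 13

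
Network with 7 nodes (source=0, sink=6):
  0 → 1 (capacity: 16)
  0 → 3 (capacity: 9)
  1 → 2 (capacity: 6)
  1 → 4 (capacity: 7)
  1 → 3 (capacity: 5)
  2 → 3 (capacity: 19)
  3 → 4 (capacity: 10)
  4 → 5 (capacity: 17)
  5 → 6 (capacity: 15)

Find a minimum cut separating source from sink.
Min cut value = 15, edges: (5,6)

Min cut value: 15
Partition: S = [0, 1, 2, 3, 4, 5], T = [6]
Cut edges: (5,6)

By max-flow min-cut theorem, max flow = min cut = 15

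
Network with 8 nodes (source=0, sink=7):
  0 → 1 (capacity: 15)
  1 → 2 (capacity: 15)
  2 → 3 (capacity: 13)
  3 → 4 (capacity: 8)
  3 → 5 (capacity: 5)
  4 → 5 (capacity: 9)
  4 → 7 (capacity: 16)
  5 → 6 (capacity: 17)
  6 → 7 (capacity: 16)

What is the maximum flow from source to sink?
Maximum flow = 13

Max flow: 13

Flow assignment:
  0 → 1: 13/15
  1 → 2: 13/15
  2 → 3: 13/13
  3 → 4: 8/8
  3 → 5: 5/5
  4 → 7: 8/16
  5 → 6: 5/17
  6 → 7: 5/16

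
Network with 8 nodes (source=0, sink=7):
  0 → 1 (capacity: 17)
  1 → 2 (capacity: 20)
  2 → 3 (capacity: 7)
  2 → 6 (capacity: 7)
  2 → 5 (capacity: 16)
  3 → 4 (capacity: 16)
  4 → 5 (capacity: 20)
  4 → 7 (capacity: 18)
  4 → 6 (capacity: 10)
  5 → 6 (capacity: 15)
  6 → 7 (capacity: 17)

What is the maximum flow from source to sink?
Maximum flow = 17

Max flow: 17

Flow assignment:
  0 → 1: 17/17
  1 → 2: 17/20
  2 → 3: 7/7
  2 → 6: 7/7
  2 → 5: 3/16
  3 → 4: 7/16
  4 → 7: 7/18
  5 → 6: 3/15
  6 → 7: 10/17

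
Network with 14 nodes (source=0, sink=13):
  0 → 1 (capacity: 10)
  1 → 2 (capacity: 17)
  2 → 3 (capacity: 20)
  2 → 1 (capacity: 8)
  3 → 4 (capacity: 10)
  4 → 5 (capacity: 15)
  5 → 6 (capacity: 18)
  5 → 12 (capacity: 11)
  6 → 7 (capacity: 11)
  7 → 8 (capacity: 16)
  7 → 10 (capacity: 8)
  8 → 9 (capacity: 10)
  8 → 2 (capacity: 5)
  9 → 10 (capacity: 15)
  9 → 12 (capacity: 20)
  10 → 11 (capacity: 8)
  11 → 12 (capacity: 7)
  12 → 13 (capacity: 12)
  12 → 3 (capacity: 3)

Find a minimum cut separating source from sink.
Min cut value = 10, edges: (3,4)

Min cut value: 10
Partition: S = [0, 1, 2, 3], T = [4, 5, 6, 7, 8, 9, 10, 11, 12, 13]
Cut edges: (3,4)

By max-flow min-cut theorem, max flow = min cut = 10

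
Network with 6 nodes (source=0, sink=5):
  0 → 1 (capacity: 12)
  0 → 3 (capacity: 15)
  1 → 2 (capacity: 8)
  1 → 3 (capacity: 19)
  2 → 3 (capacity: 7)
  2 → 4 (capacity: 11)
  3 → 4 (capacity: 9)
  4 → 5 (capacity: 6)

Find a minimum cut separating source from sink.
Min cut value = 6, edges: (4,5)

Min cut value: 6
Partition: S = [0, 1, 2, 3, 4], T = [5]
Cut edges: (4,5)

By max-flow min-cut theorem, max flow = min cut = 6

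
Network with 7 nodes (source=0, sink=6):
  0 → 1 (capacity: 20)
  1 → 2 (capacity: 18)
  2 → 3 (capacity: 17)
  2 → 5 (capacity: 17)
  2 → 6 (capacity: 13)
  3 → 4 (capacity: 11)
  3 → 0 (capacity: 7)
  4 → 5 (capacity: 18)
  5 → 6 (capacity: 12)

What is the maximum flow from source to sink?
Maximum flow = 18

Max flow: 18

Flow assignment:
  0 → 1: 18/20
  1 → 2: 18/18
  2 → 5: 5/17
  2 → 6: 13/13
  5 → 6: 5/12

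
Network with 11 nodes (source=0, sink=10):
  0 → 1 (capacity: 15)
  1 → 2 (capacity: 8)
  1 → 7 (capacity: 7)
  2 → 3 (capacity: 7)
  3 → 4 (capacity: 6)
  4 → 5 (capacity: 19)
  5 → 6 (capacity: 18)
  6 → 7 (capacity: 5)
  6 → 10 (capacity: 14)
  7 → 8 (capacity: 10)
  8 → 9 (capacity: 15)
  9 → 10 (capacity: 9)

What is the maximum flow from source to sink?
Maximum flow = 13

Max flow: 13

Flow assignment:
  0 → 1: 13/15
  1 → 2: 6/8
  1 → 7: 7/7
  2 → 3: 6/7
  3 → 4: 6/6
  4 → 5: 6/19
  5 → 6: 6/18
  6 → 10: 6/14
  7 → 8: 7/10
  8 → 9: 7/15
  9 → 10: 7/9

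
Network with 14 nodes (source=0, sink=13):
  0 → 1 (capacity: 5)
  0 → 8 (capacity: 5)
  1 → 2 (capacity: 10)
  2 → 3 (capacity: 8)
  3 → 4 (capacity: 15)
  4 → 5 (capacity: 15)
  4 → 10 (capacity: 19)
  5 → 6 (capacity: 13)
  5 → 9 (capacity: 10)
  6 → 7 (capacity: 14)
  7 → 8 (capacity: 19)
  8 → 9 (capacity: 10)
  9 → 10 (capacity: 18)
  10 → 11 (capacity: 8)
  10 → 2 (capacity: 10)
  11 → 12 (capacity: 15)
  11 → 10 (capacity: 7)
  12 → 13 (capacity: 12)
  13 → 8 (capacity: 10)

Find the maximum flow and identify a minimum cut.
Max flow = 8, Min cut edges: (10,11)

Maximum flow: 8
Minimum cut: (10,11)
Partition: S = [0, 1, 2, 3, 4, 5, 6, 7, 8, 9, 10], T = [11, 12, 13]

Max-flow min-cut theorem verified: both equal 8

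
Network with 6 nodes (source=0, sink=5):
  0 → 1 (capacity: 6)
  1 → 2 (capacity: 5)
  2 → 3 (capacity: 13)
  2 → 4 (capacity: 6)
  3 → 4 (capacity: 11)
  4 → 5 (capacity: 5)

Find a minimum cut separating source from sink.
Min cut value = 5, edges: (4,5)

Min cut value: 5
Partition: S = [0, 1, 2, 3, 4], T = [5]
Cut edges: (4,5)

By max-flow min-cut theorem, max flow = min cut = 5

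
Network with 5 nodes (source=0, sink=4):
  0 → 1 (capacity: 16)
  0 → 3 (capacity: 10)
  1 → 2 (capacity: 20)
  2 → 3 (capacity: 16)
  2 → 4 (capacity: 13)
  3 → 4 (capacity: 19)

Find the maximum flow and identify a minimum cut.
Max flow = 26, Min cut edges: (0,1), (0,3)

Maximum flow: 26
Minimum cut: (0,1), (0,3)
Partition: S = [0], T = [1, 2, 3, 4]

Max-flow min-cut theorem verified: both equal 26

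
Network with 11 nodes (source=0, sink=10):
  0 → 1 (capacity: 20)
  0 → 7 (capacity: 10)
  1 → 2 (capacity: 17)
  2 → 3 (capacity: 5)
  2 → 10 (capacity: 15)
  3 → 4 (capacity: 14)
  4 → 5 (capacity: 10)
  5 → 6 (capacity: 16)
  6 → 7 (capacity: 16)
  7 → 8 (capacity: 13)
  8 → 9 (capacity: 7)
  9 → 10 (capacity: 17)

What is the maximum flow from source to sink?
Maximum flow = 22

Max flow: 22

Flow assignment:
  0 → 1: 15/20
  0 → 7: 7/10
  1 → 2: 15/17
  2 → 10: 15/15
  7 → 8: 7/13
  8 → 9: 7/7
  9 → 10: 7/17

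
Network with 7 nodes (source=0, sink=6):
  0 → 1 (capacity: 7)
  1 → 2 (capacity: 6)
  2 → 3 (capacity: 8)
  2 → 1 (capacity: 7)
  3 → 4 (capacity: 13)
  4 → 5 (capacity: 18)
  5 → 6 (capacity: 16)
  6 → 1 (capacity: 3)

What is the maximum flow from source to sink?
Maximum flow = 6

Max flow: 6

Flow assignment:
  0 → 1: 6/7
  1 → 2: 6/6
  2 → 3: 6/8
  3 → 4: 6/13
  4 → 5: 6/18
  5 → 6: 6/16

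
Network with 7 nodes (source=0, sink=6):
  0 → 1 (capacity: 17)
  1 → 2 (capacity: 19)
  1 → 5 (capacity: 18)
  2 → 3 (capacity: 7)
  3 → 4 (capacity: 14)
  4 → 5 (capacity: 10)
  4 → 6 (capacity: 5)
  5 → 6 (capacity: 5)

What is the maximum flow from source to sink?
Maximum flow = 10

Max flow: 10

Flow assignment:
  0 → 1: 10/17
  1 → 2: 5/19
  1 → 5: 5/18
  2 → 3: 5/7
  3 → 4: 5/14
  4 → 6: 5/5
  5 → 6: 5/5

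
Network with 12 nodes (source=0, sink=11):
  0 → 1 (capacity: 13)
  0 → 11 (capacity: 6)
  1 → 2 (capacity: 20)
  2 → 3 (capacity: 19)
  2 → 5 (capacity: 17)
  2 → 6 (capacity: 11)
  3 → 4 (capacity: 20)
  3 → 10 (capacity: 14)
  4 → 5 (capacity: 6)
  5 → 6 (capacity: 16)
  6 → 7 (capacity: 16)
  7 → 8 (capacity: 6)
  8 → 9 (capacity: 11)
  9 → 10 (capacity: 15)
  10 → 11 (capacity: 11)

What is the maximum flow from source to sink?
Maximum flow = 17

Max flow: 17

Flow assignment:
  0 → 1: 11/13
  0 → 11: 6/6
  1 → 2: 11/20
  2 → 3: 11/19
  3 → 10: 11/14
  10 → 11: 11/11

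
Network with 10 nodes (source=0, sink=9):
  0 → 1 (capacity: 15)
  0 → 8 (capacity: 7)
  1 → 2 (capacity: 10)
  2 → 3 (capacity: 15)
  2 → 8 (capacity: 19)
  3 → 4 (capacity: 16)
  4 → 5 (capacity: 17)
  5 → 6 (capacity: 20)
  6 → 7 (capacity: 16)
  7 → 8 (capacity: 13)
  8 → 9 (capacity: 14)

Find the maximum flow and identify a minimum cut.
Max flow = 14, Min cut edges: (8,9)

Maximum flow: 14
Minimum cut: (8,9)
Partition: S = [0, 1, 2, 3, 4, 5, 6, 7, 8], T = [9]

Max-flow min-cut theorem verified: both equal 14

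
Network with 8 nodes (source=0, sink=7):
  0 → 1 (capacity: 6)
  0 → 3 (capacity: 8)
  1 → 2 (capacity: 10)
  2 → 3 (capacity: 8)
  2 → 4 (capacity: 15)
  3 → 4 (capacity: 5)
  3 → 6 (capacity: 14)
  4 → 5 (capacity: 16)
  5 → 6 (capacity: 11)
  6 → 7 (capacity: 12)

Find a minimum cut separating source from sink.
Min cut value = 12, edges: (6,7)

Min cut value: 12
Partition: S = [0, 1, 2, 3, 4, 5, 6], T = [7]
Cut edges: (6,7)

By max-flow min-cut theorem, max flow = min cut = 12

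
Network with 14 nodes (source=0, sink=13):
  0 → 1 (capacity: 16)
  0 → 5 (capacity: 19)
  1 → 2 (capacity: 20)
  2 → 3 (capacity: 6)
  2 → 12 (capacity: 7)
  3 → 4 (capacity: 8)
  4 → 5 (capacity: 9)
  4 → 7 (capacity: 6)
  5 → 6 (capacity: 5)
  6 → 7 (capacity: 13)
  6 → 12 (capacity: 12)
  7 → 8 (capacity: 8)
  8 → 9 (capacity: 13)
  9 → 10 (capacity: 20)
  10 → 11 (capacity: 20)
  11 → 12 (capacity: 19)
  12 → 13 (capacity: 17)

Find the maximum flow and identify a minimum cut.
Max flow = 17, Min cut edges: (12,13)

Maximum flow: 17
Minimum cut: (12,13)
Partition: S = [0, 1, 2, 3, 4, 5, 6, 7, 8, 9, 10, 11, 12], T = [13]

Max-flow min-cut theorem verified: both equal 17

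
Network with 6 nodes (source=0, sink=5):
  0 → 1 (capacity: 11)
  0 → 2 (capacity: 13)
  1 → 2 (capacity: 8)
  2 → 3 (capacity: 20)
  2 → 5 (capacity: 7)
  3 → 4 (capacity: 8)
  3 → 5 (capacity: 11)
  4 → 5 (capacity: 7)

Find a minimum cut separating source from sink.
Min cut value = 21, edges: (0,2), (1,2)

Min cut value: 21
Partition: S = [0, 1], T = [2, 3, 4, 5]
Cut edges: (0,2), (1,2)

By max-flow min-cut theorem, max flow = min cut = 21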